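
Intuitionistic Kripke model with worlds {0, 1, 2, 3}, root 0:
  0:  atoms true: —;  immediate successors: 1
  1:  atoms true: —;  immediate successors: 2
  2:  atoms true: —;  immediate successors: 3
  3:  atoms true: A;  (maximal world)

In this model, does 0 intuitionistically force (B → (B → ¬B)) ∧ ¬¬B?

0 ⊮ (B → (B → ¬B)) ∧ ¬¬B since 0 fails ¬¬B.

No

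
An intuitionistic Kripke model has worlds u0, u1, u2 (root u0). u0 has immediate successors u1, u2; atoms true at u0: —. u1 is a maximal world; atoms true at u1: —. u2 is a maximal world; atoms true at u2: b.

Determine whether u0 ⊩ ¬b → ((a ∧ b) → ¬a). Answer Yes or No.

u0 ⊩ ¬b → ((a ∧ b) → ¬a): every world accessible from u0 that forces ¬b (namely u1) also forces (a ∧ b) → ¬a.

Yes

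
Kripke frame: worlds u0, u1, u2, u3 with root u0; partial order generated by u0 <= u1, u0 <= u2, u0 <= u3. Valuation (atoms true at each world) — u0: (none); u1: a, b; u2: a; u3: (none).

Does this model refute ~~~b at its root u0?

Yes

u0 ||-/- ~~~b since u1 is accessible from u0 and u1 ||- ~~b.
u1 ||- ~~b: no world accessible from u1 forces ~b.
So the root u0 does not force ~~~b; the model is a countermodel.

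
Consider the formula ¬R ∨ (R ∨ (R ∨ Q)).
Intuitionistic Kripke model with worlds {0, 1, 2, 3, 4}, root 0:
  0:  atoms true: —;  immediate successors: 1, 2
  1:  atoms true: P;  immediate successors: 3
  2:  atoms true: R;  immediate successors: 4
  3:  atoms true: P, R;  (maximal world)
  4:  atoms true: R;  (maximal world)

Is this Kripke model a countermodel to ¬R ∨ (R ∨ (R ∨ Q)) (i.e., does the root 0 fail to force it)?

Yes

0 ⊮ ¬R ∨ (R ∨ (R ∨ Q)): neither disjunct is forced at 0.
0 ⊮ ¬R since 2 is accessible from 0 and 2 ⊩ R.
So the root 0 does not force ¬R ∨ (R ∨ (R ∨ Q)); the model is a countermodel.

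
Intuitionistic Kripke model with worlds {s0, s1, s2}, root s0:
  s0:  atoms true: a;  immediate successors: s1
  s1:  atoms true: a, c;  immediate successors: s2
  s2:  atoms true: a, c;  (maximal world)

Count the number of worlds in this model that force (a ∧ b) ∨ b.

s0: does not force it — s0 ⊮ (a ∧ b) ∨ b: neither disjunct is forced at s0.
s1: does not force it — s1 ⊮ (a ∧ b) ∨ b: neither disjunct is forced at s1.
s2: does not force it — s2 ⊮ (a ∧ b) ∨ b: neither disjunct is forced at s2.
Worlds forcing the formula: { }.

0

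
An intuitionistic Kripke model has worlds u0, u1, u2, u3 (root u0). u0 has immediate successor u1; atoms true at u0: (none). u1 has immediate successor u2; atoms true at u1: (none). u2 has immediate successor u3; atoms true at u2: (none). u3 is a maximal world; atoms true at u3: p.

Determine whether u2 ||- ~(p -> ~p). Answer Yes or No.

Yes

u2 ||- ~(p -> ~p): no world accessible from u2 forces p -> ~p.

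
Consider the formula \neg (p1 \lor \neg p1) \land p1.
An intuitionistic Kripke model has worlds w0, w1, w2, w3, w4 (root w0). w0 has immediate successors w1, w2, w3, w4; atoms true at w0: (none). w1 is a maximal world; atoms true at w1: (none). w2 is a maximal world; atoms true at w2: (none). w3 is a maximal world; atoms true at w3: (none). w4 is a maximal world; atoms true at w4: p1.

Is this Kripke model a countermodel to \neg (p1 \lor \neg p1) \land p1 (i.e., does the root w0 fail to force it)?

Yes

w0 \nVdash \neg (p1 \lor \neg p1) \land p1 since w0 fails \neg (p1 \lor \neg p1).
So the root w0 does not force \neg (p1 \lor \neg p1) \land p1; the model is a countermodel.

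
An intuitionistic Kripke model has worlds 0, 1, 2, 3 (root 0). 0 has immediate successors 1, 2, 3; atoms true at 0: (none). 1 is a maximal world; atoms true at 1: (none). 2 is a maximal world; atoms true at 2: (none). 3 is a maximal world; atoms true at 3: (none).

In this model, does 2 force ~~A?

No

2 ||-/- ~~A since 2 is accessible from 2 and 2 ||- ~A.
2 ||- ~A: no world accessible from 2 forces A.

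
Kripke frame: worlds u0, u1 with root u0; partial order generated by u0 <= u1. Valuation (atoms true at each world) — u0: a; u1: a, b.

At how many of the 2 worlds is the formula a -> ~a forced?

u0: does not force it — u0 ||-/- a -> ~a: already at u0 itself, u0 ||- a but u0 ||-/- ~a.
u1: does not force it — u1 ||-/- a -> ~a: already at u1 itself, u1 ||- a but u1 ||-/- ~a.
Worlds forcing the formula: { }.

0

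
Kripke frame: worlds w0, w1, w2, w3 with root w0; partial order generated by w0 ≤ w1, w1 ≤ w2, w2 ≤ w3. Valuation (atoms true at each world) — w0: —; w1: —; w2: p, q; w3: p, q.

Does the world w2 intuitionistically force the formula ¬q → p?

w2 ⊩ ¬q → p vacuously: no world accessible from w2 forces the antecedent ¬q.

Yes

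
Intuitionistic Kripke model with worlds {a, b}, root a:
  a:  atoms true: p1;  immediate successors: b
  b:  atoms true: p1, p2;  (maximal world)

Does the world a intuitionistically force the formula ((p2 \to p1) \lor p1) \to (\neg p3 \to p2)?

a \nVdash ((p2 \to p1) \lor p1) \to (\neg p3 \to p2): already at a itself, a \Vdash (p2 \to p1) \lor p1 but a \nVdash \neg p3 \to p2.
a \nVdash \neg p3 \to p2: already at a itself, a \Vdash \neg p3 but a \nVdash p2.
a lacks atom p2, so a \nVdash p2.

No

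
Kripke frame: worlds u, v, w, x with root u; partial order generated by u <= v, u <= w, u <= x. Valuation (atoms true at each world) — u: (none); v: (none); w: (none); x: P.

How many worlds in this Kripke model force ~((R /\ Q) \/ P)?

u: does not force it — u ||-/- ~((R /\ Q) \/ P) since x is accessible from u and x ||- (R /\ Q) \/ P.
v: forces it.
w: forces it.
x: does not force it.
Worlds forcing the formula: {v, w}.

2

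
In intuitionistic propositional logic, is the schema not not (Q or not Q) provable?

Yes

This is the double negation of excluded middle, which is intuitionistically derivable.
Assuming not (Q or not Q): from Q we'd get Q or not Q, so not Q; but then Q or not Q again — contradiction. Hence not not (Q or not Q).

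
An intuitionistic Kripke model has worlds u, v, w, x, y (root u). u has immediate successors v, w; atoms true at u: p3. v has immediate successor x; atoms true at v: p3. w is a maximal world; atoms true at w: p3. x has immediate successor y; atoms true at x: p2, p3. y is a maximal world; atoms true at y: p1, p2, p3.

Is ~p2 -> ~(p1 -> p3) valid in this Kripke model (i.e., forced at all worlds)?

No

Not every world: u ||-/- ~p2 -> ~(p1 -> p3).
u ||-/- ~p2 -> ~(p1 -> p3): at the accessible world w, w ||- ~p2 but w ||-/- ~(p1 -> p3).
w ||-/- ~(p1 -> p3) since w is accessible from w and w ||- p1 -> p3.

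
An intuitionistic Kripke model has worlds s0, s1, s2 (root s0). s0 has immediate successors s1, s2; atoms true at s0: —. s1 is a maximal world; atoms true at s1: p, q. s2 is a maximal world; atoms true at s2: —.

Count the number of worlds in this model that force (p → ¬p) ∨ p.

s0: does not force it — s0 ⊮ (p → ¬p) ∨ p: neither disjunct is forced at s0.
s1: forces it.
s2: forces it.
Worlds forcing the formula: {s1, s2}.

2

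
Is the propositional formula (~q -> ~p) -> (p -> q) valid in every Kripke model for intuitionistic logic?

No

This is the converse of contraposition, which is not intuitionistically valid.
A Kripke countermodel: worlds u0, u1; order generated by u0 <= u1; atoms true at each world — u0:{p}; u1:{p,q}.
u0 ||-/- (~q -> ~p) -> (p -> q): already at u0 itself, u0 ||- ~q -> ~p but u0 ||-/- p -> q.
u0 ||-/- p -> q: already at u0 itself, u0 ||- p but u0 ||-/- q.
u0 lacks atom q, so u0 ||-/- q.
So the root u0 does not force the formula.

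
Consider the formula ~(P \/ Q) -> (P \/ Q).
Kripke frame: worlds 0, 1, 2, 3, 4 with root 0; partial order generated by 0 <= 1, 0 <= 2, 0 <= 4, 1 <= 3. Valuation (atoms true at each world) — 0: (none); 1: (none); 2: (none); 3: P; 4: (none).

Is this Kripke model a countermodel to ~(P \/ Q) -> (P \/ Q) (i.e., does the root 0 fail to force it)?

0 ||-/- ~(P \/ Q) -> (P \/ Q): at the accessible world 2, 2 ||- ~(P \/ Q) but 2 ||-/- P \/ Q.
2 ||-/- P \/ Q: neither disjunct is forced at 2.
2 lacks atom P, so 2 ||-/- P.
So the root 0 does not force ~(P \/ Q) -> (P \/ Q); the model is a countermodel.

Yes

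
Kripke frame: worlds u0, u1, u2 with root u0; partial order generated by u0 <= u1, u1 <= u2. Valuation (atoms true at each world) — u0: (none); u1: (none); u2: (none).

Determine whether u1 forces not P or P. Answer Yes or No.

u1 forces not P or P via the disjunct not P.

Yes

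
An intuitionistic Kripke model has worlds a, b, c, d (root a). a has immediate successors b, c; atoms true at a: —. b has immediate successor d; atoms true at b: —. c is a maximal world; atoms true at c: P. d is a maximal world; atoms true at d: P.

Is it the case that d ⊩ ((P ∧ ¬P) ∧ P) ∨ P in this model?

d ⊩ ((P ∧ ¬P) ∧ P) ∨ P via the disjunct P.

Yes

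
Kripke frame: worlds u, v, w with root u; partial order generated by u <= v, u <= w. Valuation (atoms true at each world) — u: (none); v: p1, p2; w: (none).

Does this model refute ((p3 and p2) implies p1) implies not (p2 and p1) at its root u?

Yes

u does not force ((p3 and p2) implies p1) implies not (p2 and p1): already at u itself, u forces (p3 and p2) implies p1 but u does not force not (p2 and p1).
u does not force not (p2 and p1) since v is accessible from u and v forces p2 and p1.
v forces p2 and p1 since v forces both conjuncts.
So the root u does not force ((p3 and p2) implies p1) implies not (p2 and p1); the model is a countermodel.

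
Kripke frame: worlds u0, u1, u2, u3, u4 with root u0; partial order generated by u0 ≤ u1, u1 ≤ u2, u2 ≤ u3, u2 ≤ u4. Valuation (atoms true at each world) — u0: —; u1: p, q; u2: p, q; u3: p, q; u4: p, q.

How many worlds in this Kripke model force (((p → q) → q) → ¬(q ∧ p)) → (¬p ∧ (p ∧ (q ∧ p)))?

u0: forces it.
u1: forces it.
u2: forces it.
u3: forces it.
u4: forces it.
Worlds forcing the formula: {u0, u1, u2, u3, u4}.

5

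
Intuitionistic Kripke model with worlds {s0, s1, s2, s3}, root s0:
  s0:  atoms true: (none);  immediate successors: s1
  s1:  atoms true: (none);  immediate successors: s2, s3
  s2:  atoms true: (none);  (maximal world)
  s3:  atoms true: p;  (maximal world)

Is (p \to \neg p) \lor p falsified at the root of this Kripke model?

Yes

s0 \nVdash (p \to \neg p) \lor p: neither disjunct is forced at s0.
s0 \nVdash p \to \neg p: at the accessible world s3, s3 \Vdash p but s3 \nVdash \neg p.
s3 \nVdash \neg p since s3 is accessible from s3 and s3 \Vdash p.
So the root s0 does not force (p \to \neg p) \lor p; the model is a countermodel.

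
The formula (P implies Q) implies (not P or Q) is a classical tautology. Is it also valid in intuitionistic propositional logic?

This is the material-implication-as-disjunction principle, which is not intuitionistically valid.
A Kripke countermodel: worlds u0, u1; order generated by u0 <= u1; atoms true at each world — u0:{}; u1:{P,Q}.
u0 does not force (P implies Q) implies (not P or Q): already at u0 itself, u0 forces P implies Q but u0 does not force not P or Q.
u0 does not force not P or Q: neither disjunct is forced at u0.
u0 does not force not P since u1 is accessible from u0 and u1 forces P.
So the root u0 does not force the formula.

No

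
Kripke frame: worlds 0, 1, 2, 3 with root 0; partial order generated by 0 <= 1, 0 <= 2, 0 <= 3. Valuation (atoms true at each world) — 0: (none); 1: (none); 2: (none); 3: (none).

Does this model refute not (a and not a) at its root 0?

0 forces not (a and not a): no world accessible from 0 forces a and not a.
So the root 0 forces not (a and not a); the model is not a countermodel.

No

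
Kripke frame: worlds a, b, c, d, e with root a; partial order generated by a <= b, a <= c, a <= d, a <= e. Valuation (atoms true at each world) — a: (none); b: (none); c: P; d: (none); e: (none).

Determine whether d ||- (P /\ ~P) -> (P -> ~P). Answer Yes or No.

d ||- (P /\ ~P) -> (P -> ~P) vacuously: no world accessible from d forces the antecedent P /\ ~P.

Yes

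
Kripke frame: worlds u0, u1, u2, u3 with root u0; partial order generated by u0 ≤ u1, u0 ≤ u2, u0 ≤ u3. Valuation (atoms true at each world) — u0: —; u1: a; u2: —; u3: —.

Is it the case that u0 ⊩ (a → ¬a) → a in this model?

u0 ⊮ (a → ¬a) → a: at the accessible world u2, u2 ⊩ a → ¬a but u2 ⊮ a.
u2 lacks atom a, so u2 ⊮ a.

No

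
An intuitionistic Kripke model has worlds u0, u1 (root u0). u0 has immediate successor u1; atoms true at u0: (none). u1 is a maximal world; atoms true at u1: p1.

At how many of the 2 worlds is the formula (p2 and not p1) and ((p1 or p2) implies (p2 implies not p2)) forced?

0

u0: does not force it — u0 does not force (p2 and not p1) and ((p1 or p2) implies (p2 implies not p2)) since u0 fails p2 and not p1.
u1: does not force it — u1 does not force (p2 and not p1) and ((p1 or p2) implies (p2 implies not p2)) since u1 fails p2 and not p1.
Worlds forcing the formula: { }.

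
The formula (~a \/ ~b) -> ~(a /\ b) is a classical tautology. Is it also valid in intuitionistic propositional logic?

This is a constructively valid De Morgan direction (disjunction of negations to negated conjunction), which is intuitionistically derivable.
If ~a holds at a world then no accessible world forces a, hence none forces a /\ b; likewise for ~b.

Yes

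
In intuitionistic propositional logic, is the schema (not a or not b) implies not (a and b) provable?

This is a constructively valid De Morgan direction (disjunction of negations to negated conjunction), which is intuitionistically derivable.
If not a holds at a world then no accessible world forces a, hence none forces a and b; likewise for not b.

Yes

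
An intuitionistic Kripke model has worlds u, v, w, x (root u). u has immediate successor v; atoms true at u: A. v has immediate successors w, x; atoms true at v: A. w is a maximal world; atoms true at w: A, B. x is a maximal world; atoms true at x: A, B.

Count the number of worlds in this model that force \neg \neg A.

u: forces it.
v: forces it.
w: forces it.
x: forces it.
Worlds forcing the formula: {u, v, w, x}.

4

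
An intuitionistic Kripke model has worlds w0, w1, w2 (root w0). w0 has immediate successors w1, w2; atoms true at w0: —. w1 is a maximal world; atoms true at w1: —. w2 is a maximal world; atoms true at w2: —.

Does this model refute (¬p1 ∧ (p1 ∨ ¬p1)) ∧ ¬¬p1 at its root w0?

w0 ⊮ (¬p1 ∧ (p1 ∨ ¬p1)) ∧ ¬¬p1 since w0 fails ¬¬p1.
So the root w0 does not force (¬p1 ∧ (p1 ∨ ¬p1)) ∧ ¬¬p1; the model is a countermodel.

Yes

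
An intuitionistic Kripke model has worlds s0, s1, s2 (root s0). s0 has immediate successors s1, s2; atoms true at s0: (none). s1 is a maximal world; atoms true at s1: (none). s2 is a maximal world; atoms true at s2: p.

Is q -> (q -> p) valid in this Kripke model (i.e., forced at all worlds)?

Yes

s0 ||- q -> (q -> p) vacuously: no world accessible from s0 forces the antecedent q.
Since the root s0 forces q -> (q -> p) and forcing is persistent (monotone upward), every world forces it.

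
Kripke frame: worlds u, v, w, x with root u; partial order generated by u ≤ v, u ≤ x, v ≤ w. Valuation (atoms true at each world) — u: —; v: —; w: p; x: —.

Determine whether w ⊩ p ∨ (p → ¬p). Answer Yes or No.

w ⊩ p ∨ (p → ¬p) via the disjunct p.

Yes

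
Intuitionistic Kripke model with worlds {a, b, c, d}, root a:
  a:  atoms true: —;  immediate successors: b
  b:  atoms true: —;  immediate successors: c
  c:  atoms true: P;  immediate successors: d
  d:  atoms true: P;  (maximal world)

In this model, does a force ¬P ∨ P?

No

a ⊮ ¬P ∨ P: neither disjunct is forced at a.
a ⊮ ¬P since c is accessible from a and c ⊩ P.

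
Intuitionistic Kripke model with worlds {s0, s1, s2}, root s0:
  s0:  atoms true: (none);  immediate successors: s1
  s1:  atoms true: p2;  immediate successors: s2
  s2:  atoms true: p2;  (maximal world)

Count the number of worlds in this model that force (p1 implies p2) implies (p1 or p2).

2

s0: does not force it — s0 does not force (p1 implies p2) implies (p1 or p2): already at s0 itself, s0 forces p1 implies p2 but s0 does not force p1 or p2.
s1: forces it.
s2: forces it.
Worlds forcing the formula: {s1, s2}.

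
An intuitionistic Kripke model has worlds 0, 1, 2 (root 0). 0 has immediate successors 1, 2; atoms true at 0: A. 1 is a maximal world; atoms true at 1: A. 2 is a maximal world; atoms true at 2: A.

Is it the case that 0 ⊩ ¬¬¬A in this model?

No

0 ⊮ ¬¬¬A since 0 is accessible from 0 and 0 ⊩ ¬¬A.
0 ⊩ ¬¬A: no world accessible from 0 forces ¬A.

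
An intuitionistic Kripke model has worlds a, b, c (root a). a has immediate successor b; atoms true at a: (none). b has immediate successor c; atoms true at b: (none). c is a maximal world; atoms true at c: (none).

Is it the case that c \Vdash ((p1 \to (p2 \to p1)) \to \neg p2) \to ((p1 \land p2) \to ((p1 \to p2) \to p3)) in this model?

c \Vdash ((p1 \to (p2 \to p1)) \to \neg p2) \to ((p1 \land p2) \to ((p1 \to p2) \to p3)): every world accessible from c that forces (p1 \to (p2 \to p1)) \to \neg p2 (namely c) also forces (p1 \land p2) \to ((p1 \to p2) \to p3).

Yes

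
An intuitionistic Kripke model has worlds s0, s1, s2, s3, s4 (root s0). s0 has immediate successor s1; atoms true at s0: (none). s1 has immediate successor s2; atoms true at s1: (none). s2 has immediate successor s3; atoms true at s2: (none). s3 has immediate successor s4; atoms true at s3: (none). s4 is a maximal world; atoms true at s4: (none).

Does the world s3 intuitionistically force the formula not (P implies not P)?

No

s3 does not force not (P implies not P) since s3 is accessible from s3 and s3 forces P implies not P.
s3 forces P implies not P vacuously: no world accessible from s3 forces the antecedent P.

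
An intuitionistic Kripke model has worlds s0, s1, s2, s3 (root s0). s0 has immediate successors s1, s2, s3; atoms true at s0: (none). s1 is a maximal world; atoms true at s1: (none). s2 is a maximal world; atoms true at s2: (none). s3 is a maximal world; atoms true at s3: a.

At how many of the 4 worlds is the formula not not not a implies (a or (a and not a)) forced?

1

s0: does not force it — s0 does not force not not not a implies (a or (a and not a)): at the accessible world s1, s1 forces not not not a but s1 does not force a or (a and not a).
s1: does not force it — s1 does not force not not not a implies (a or (a and not a)): already at s1 itself, s1 forces not not not a but s1 does not force a or (a and not a).
s2: does not force it — s2 does not force not not not a implies (a or (a and not a)): already at s2 itself, s2 forces not not not a but s2 does not force a or (a and not a).
s3: forces it.
Worlds forcing the formula: {s3}.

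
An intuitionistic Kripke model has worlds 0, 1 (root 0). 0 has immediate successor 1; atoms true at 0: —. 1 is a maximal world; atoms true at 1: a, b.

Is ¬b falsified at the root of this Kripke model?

0 ⊮ ¬b since 1 is accessible from 0 and 1 ⊩ b.
So the root 0 does not force ¬b; the model is a countermodel.

Yes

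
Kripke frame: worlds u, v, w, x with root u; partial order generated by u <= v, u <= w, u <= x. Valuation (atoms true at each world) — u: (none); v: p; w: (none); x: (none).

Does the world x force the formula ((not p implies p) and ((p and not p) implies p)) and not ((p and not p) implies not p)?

x does not force ((not p implies p) and ((p and not p) implies p)) and not ((p and not p) implies not p) since x fails (not p implies p) and ((p and not p) implies p).

No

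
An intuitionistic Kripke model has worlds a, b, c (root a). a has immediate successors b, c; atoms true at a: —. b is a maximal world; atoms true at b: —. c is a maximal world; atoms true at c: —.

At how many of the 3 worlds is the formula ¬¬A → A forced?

3

a: forces it.
b: forces it.
c: forces it.
Worlds forcing the formula: {a, b, c}.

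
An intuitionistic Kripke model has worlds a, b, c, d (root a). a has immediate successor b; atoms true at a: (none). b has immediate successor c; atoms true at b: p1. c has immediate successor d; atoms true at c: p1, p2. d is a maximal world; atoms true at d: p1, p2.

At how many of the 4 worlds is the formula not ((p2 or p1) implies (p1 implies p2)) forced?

0

a: does not force it — a does not force not ((p2 or p1) implies (p1 implies p2)) since c is accessible from a and c forces (p2 or p1) implies (p1 implies p2).
b: does not force it.
c: does not force it.
d: does not force it.
Worlds forcing the formula: { }.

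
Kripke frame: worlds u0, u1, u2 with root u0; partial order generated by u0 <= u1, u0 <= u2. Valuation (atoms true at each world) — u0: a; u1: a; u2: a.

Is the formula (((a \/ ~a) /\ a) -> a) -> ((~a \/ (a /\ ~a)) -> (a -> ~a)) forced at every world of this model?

u0 ||- (((a \/ ~a) /\ a) -> a) -> ((~a \/ (a /\ ~a)) -> (a -> ~a)): every world accessible from u0 that forces ((a \/ ~a) /\ a) -> a (namely u0, u1, u2) also forces (~a \/ (a /\ ~a)) -> (a -> ~a).
Since the root u0 forces (((a \/ ~a) /\ a) -> a) -> ((~a \/ (a /\ ~a)) -> (a -> ~a)) and forcing is persistent (monotone upward), every world forces it.

Yes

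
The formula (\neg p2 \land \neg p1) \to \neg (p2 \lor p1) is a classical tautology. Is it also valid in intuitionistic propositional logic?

This is a constructively valid De Morgan direction (conjunction of negations to negated disjunction), which is intuitionistically derivable.
If both \neg p2 and \neg p1 hold at a world, no accessible world forces p2 or forces p1, so none forces p2 \lor p1.

Yes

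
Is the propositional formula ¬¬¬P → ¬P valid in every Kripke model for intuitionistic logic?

This is triple-negation reduction, which is intuitionistically derivable.
Assume ¬¬¬P and suppose P. Then ¬¬P (double-negation introduction), contradicting ¬¬¬P. So ¬P.

Yes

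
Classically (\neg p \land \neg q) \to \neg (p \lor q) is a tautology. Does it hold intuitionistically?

Yes

This is a constructively valid De Morgan direction (conjunction of negations to negated disjunction), which is intuitionistically derivable.
If both \neg p and \neg q hold at a world, no accessible world forces p or forces q, so none forces p \lor q.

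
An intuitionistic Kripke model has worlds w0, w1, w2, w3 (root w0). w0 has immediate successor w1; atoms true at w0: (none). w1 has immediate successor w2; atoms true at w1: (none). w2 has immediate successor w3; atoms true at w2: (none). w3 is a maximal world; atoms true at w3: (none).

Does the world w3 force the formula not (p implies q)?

w3 does not force not (p implies q) since w3 is accessible from w3 and w3 forces p implies q.
w3 forces p implies q vacuously: no world accessible from w3 forces the antecedent p.

No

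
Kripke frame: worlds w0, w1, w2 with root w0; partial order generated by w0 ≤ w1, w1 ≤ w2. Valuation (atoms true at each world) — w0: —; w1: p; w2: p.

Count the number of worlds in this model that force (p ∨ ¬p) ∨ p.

2

w0: does not force it — w0 ⊮ (p ∨ ¬p) ∨ p: neither disjunct is forced at w0.
w1: forces it.
w2: forces it.
Worlds forcing the formula: {w1, w2}.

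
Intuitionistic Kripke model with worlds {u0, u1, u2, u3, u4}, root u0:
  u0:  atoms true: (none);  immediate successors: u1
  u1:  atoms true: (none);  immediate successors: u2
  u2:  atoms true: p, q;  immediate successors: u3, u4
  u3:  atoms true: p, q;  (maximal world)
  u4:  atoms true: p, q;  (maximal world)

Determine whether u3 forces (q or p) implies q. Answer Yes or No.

Yes

u3 forces (q or p) implies q: every world accessible from u3 that forces q or p (namely u3) also forces q.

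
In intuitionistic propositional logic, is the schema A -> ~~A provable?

This is double-negation introduction, which is intuitionistically derivable.
If a world forces A then every accessible world forces A (persistence), so none forces ~A; hence ~~A.

Yes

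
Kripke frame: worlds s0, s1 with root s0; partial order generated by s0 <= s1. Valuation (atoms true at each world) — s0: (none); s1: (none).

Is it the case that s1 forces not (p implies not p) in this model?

s1 does not force not (p implies not p) since s1 is accessible from s1 and s1 forces p implies not p.
s1 forces p implies not p vacuously: no world accessible from s1 forces the antecedent p.

No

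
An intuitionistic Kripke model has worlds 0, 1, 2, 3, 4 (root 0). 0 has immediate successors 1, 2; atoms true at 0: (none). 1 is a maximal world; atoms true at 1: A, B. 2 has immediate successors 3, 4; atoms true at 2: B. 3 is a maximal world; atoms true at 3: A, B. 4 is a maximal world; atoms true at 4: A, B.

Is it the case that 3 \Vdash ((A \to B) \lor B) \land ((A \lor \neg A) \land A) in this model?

3 \Vdash ((A \to B) \lor B) \land ((A \lor \neg A) \land A) since 3 forces both conjuncts.

Yes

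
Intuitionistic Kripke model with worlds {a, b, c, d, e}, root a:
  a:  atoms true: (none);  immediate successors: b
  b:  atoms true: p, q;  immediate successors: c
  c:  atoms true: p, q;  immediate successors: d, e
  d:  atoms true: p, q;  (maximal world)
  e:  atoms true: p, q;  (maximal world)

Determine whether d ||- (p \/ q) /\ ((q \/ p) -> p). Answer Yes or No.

Yes

d ||- (p \/ q) /\ ((q \/ p) -> p) since d forces both conjuncts.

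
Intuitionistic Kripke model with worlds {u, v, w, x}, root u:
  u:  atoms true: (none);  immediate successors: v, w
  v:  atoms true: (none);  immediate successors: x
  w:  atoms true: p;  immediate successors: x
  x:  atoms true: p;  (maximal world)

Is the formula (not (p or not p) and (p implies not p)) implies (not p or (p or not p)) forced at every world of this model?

u forces (not (p or not p) and (p implies not p)) implies (not p or (p or not p)) vacuously: no world accessible from u forces the antecedent not (p or not p) and (p implies not p).
Since the root u forces (not (p or not p) and (p implies not p)) implies (not p or (p or not p)) and forcing is persistent (monotone upward), every world forces it.

Yes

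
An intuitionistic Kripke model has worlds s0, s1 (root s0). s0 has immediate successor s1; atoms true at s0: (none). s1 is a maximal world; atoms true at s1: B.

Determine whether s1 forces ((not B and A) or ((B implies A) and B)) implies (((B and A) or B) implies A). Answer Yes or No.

s1 forces ((not B and A) or ((B implies A) and B)) implies (((B and A) or B) implies A) vacuously: no world accessible from s1 forces the antecedent (not B and A) or ((B implies A) and B).

Yes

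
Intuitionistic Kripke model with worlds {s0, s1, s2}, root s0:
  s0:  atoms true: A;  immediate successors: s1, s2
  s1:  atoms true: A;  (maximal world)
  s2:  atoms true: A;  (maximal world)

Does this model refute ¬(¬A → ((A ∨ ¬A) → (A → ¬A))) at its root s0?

s0 ⊮ ¬(¬A → ((A ∨ ¬A) → (A → ¬A))) since s0 is accessible from s0 and s0 ⊩ ¬A → ((A ∨ ¬A) → (A → ¬A)).
s0 ⊩ ¬A → ((A ∨ ¬A) → (A → ¬A)) vacuously: no world accessible from s0 forces the antecedent ¬A.
So the root s0 does not force ¬(¬A → ((A ∨ ¬A) → (A → ¬A))); the model is a countermodel.

Yes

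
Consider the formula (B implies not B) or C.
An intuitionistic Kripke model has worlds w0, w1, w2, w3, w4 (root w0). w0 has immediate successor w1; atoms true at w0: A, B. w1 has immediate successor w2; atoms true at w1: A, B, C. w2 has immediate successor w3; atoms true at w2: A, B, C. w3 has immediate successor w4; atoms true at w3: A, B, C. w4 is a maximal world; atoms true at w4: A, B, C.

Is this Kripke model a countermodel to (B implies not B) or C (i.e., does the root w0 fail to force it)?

w0 does not force (B implies not B) or C: neither disjunct is forced at w0.
w0 does not force B implies not B: already at w0 itself, w0 forces B but w0 does not force not B.
w0 does not force not B since w0 is accessible from w0 and w0 forces B.
So the root w0 does not force (B implies not B) or C; the model is a countermodel.

Yes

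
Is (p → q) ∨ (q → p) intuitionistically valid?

This is the Gödel–Dummett linearity axiom, which is not intuitionistically valid.
A Kripke countermodel: worlds u0, u1, u2; order generated by u0 ≤ u1, u0 ≤ u2; atoms true at each world — u0:{}; u1:{p}; u2:{q}.
u0 ⊮ (p → q) ∨ (q → p): neither disjunct is forced at u0.
u0 ⊮ p → q: at the accessible world u1, u1 ⊩ p but u1 ⊮ q.
u1 lacks atom q, so u1 ⊮ q.
So the root u0 does not force the formula.

No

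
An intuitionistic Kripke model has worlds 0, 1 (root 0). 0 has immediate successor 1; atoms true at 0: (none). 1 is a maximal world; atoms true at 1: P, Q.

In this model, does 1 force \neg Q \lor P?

Yes

1 \Vdash \neg Q \lor P via the disjunct P.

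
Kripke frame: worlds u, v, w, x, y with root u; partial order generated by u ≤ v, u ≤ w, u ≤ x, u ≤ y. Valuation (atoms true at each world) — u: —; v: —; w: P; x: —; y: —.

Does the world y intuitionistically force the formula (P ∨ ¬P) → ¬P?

y ⊩ (P ∨ ¬P) → ¬P: every world accessible from y that forces P ∨ ¬P (namely y) also forces ¬P.

Yes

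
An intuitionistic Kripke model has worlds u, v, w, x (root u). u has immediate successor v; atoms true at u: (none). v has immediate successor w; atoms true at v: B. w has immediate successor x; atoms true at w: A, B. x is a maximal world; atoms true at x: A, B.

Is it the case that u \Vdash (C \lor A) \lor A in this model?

No

u \nVdash (C \lor A) \lor A: neither disjunct is forced at u.
u \nVdash C \lor A: neither disjunct is forced at u.
u lacks atom C, so u \nVdash C.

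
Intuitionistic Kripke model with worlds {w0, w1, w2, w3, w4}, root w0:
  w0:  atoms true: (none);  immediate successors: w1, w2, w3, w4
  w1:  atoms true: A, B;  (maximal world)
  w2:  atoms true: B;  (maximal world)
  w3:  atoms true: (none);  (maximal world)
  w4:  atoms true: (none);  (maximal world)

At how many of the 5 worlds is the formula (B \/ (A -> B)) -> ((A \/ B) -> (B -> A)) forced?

3

w0: does not force it — w0 ||-/- (B \/ (A -> B)) -> ((A \/ B) -> (B -> A)): already at w0 itself, w0 ||- B \/ (A -> B) but w0 ||-/- (A \/ B) -> (B -> A).
w1: forces it.
w2: does not force it — w2 ||-/- (B \/ (A -> B)) -> ((A \/ B) -> (B -> A)): already at w2 itself, w2 ||- B \/ (A -> B) but w2 ||-/- (A \/ B) -> (B -> A).
w3: forces it.
w4: forces it.
Worlds forcing the formula: {w1, w3, w4}.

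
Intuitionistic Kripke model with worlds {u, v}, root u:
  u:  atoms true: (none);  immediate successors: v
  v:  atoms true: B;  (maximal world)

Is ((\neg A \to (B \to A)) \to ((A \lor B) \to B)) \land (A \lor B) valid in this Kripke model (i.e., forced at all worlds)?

Not every world: u \nVdash ((\neg A \to (B \to A)) \to ((A \lor B) \to B)) \land (A \lor B).
u \nVdash ((\neg A \to (B \to A)) \to ((A \lor B) \to B)) \land (A \lor B) since u fails A \lor B.

No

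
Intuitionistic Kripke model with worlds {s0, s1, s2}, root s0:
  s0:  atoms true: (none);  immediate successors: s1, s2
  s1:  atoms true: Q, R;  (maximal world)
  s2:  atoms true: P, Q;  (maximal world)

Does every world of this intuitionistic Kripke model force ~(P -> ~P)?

No

Not every world: s0 ||-/- ~(P -> ~P).
s0 ||-/- ~(P -> ~P) since s1 is accessible from s0 and s1 ||- P -> ~P.
s1 ||- P -> ~P vacuously: no world accessible from s1 forces the antecedent P.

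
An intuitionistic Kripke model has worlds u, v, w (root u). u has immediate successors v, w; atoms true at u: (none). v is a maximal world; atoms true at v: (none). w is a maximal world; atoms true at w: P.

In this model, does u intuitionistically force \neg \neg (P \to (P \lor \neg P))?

Yes

u \Vdash \neg \neg (P \to (P \lor \neg P)): no world accessible from u forces \neg (P \to (P \lor \neg P)).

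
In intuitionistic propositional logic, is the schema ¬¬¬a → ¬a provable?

This is triple-negation reduction, which is intuitionistically derivable.
Assume ¬¬¬a and suppose a. Then ¬¬a (double-negation introduction), contradicting ¬¬¬a. So ¬a.

Yes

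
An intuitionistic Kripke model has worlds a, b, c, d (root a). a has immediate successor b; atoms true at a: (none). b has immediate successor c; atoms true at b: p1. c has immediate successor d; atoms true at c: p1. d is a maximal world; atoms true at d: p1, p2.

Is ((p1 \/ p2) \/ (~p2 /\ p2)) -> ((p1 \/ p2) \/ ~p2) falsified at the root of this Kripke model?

a ||- ((p1 \/ p2) \/ (~p2 /\ p2)) -> ((p1 \/ p2) \/ ~p2): every world accessible from a that forces (p1 \/ p2) \/ (~p2 /\ p2) (namely b, c, d) also forces (p1 \/ p2) \/ ~p2.
So the root a forces ((p1 \/ p2) \/ (~p2 /\ p2)) -> ((p1 \/ p2) \/ ~p2); the model is not a countermodel.

No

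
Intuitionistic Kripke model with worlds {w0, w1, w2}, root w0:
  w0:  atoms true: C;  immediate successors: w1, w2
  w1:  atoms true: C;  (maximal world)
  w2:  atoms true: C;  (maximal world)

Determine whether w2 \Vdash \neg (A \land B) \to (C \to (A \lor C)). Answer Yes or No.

w2 \Vdash \neg (A \land B) \to (C \to (A \lor C)): every world accessible from w2 that forces \neg (A \land B) (namely w2) also forces C \to (A \lor C).

Yes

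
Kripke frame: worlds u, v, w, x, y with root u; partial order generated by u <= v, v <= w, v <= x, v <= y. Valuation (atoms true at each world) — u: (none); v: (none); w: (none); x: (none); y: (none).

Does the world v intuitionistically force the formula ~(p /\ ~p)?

Yes

v ||- ~(p /\ ~p): no world accessible from v forces p /\ ~p.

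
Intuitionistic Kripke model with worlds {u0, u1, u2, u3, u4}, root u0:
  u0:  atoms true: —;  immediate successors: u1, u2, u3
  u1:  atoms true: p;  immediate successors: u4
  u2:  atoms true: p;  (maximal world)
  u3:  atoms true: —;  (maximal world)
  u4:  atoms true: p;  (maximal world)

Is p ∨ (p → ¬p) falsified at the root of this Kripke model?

Yes

u0 ⊮ p ∨ (p → ¬p): neither disjunct is forced at u0.
u0 lacks atom p, so u0 ⊮ p.
So the root u0 does not force p ∨ (p → ¬p); the model is a countermodel.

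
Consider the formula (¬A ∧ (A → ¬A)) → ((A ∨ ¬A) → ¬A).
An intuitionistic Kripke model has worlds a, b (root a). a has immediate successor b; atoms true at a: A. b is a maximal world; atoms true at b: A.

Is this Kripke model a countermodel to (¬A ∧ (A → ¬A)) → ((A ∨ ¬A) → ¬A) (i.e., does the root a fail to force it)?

a ⊩ (¬A ∧ (A → ¬A)) → ((A ∨ ¬A) → ¬A) vacuously: no world accessible from a forces the antecedent ¬A ∧ (A → ¬A).
So the root a forces (¬A ∧ (A → ¬A)) → ((A ∨ ¬A) → ¬A); the model is not a countermodel.

No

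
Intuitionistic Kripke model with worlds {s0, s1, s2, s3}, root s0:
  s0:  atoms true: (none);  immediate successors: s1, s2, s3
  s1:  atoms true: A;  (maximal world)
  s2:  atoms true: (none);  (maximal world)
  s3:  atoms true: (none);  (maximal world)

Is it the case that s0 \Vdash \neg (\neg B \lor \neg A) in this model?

s0 \nVdash \neg (\neg B \lor \neg A) since s0 is accessible from s0 and s0 \Vdash \neg B \lor \neg A.
s0 \Vdash \neg B \lor \neg A via the disjunct \neg B.

No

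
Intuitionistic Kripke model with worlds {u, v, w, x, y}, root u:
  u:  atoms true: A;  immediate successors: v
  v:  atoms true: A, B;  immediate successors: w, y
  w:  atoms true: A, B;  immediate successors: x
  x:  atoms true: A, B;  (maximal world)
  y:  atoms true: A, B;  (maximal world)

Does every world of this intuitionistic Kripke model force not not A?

Yes

u forces not not A: no world accessible from u forces not A.
Since the root u forces not not A and forcing is persistent (monotone upward), every world forces it.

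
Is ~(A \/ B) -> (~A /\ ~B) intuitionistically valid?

Yes

This is a constructively valid De Morgan direction (negated disjunction to conjunction of negations), which is intuitionistically derivable.
From ~(A \/ B): if A held then A \/ B would, contradiction — so ~A; similarly ~B.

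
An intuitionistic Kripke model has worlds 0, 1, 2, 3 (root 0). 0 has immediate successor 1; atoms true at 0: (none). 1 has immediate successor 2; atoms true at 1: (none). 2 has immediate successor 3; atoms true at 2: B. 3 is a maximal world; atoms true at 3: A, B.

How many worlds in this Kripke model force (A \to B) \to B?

0: does not force it — 0 \nVdash (A \to B) \to B: already at 0 itself, 0 \Vdash A \to B but 0 \nVdash B.
1: does not force it.
2: forces it.
3: forces it.
Worlds forcing the formula: {2, 3}.

2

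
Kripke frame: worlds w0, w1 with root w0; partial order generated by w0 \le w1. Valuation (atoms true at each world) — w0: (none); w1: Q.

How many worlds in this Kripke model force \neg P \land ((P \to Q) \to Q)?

1

w0: does not force it — w0 \nVdash \neg P \land ((P \to Q) \to Q) since w0 fails (P \to Q) \to Q.
w1: forces it.
Worlds forcing the formula: {w1}.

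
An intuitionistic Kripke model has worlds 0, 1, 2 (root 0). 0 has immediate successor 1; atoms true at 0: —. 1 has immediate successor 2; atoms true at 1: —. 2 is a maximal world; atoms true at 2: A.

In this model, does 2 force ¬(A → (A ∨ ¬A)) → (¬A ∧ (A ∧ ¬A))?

Yes

2 ⊩ ¬(A → (A ∨ ¬A)) → (¬A ∧ (A ∧ ¬A)) vacuously: no world accessible from 2 forces the antecedent ¬(A → (A ∨ ¬A)).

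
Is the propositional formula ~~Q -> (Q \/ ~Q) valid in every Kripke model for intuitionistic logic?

This is a variant of double-negation elimination (deriving excluded middle from double negation), which is not intuitionistically valid.
A Kripke countermodel: worlds u, v; order generated by u <= v; atoms true at each world — u:{}; v:{Q}.
u ||-/- ~~Q -> (Q \/ ~Q): already at u itself, u ||- ~~Q but u ||-/- Q \/ ~Q.
u ||-/- Q \/ ~Q: neither disjunct is forced at u.
u lacks atom Q, so u ||-/- Q.
So the root u does not force the formula.

No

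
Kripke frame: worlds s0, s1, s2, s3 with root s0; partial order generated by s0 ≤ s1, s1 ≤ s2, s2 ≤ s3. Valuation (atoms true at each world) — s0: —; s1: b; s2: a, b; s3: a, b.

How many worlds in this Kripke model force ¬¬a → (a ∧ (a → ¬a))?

s0: does not force it — s0 ⊮ ¬¬a → (a ∧ (a → ¬a)): already at s0 itself, s0 ⊩ ¬¬a but s0 ⊮ a ∧ (a → ¬a).
s1: does not force it — s1 ⊮ ¬¬a → (a ∧ (a → ¬a)): already at s1 itself, s1 ⊩ ¬¬a but s1 ⊮ a ∧ (a → ¬a).
s2: does not force it.
s3: does not force it.
Worlds forcing the formula: { }.

0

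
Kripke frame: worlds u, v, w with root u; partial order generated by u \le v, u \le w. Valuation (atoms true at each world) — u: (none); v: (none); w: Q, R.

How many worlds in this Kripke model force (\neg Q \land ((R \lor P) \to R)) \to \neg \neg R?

u: does not force it — u \nVdash (\neg Q \land ((R \lor P) \to R)) \to \neg \neg R: at the accessible world v, v \Vdash \neg Q \land ((R \lor P) \to R) but v \nVdash \neg \neg R.
v: does not force it — v \nVdash (\neg Q \land ((R \lor P) \to R)) \to \neg \neg R: already at v itself, v \Vdash \neg Q \land ((R \lor P) \to R) but v \nVdash \neg \neg R.
w: forces it.
Worlds forcing the formula: {w}.

1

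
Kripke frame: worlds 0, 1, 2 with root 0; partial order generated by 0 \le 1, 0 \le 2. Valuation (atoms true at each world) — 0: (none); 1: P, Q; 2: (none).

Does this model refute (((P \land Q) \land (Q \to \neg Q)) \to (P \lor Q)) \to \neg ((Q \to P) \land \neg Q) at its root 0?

Yes

0 \nVdash (((P \land Q) \land (Q \to \neg Q)) \to (P \lor Q)) \to \neg ((Q \to P) \land \neg Q): already at 0 itself, 0 \Vdash ((P \land Q) \land (Q \to \neg Q)) \to (P \lor Q) but 0 \nVdash \neg ((Q \to P) \land \neg Q).
0 \nVdash \neg ((Q \to P) \land \neg Q) since 2 is accessible from 0 and 2 \Vdash (Q \to P) \land \neg Q.
2 \Vdash (Q \to P) \land \neg Q since 2 forces both conjuncts.
So the root 0 does not force (((P \land Q) \land (Q \to \neg Q)) \to (P \lor Q)) \to \neg ((Q \to P) \land \neg Q); the model is a countermodel.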